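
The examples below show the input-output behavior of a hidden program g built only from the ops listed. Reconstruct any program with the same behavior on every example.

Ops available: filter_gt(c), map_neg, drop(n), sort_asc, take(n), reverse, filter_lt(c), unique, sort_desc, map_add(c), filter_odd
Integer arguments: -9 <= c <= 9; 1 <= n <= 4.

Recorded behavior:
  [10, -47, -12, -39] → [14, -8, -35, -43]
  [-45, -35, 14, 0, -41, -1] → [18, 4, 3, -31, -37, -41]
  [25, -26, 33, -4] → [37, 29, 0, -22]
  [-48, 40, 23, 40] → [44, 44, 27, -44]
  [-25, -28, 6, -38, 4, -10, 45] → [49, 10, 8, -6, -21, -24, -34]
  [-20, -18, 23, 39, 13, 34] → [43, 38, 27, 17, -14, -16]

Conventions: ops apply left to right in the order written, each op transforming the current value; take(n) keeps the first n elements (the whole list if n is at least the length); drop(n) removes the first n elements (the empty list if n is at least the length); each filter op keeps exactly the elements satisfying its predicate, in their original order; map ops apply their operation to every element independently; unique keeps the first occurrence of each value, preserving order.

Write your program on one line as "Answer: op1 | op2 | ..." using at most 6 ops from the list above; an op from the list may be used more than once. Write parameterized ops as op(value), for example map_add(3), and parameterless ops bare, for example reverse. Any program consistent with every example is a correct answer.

map_add(9) | map_add(-5) | reverse | sort_asc | reverse

Check, running the answer program on each example:
  [10, -47, -12, -39] -> [19, -38, -3, -30] -> [14, -43, -8, -35] -> [-35, -8, -43, 14] -> [-43, -35, -8, 14] -> [14, -8, -35, -43]
  [-45, -35, 14, 0, -41, -1] -> [-36, -26, 23, 9, -32, 8] -> [-41, -31, 18, 4, -37, 3] -> [3, -37, 4, 18, -31, -41] -> [-41, -37, -31, 3, 4, 18] -> [18, 4, 3, -31, -37, -41]
  [25, -26, 33, -4] -> [34, -17, 42, 5] -> [29, -22, 37, 0] -> [0, 37, -22, 29] -> [-22, 0, 29, 37] -> [37, 29, 0, -22]
  [-48, 40, 23, 40] -> [-39, 49, 32, 49] -> [-44, 44, 27, 44] -> [44, 27, 44, -44] -> [-44, 27, 44, 44] -> [44, 44, 27, -44]
  [-25, -28, 6, -38, 4, -10, 45] -> [-16, -19, 15, -29, 13, -1, 54] -> [-21, -24, 10, -34, 8, -6, 49] -> [49, -6, 8, -34, 10, -24, -21] -> [-34, -24, -21, -6, 8, 10, 49] -> [49, 10, 8, -6, -21, -24, -34]
  [-20, -18, 23, 39, 13, 34] -> [-11, -9, 32, 48, 22, 43] -> [-16, -14, 27, 43, 17, 38] -> [38, 17, 43, 27, -14, -16] -> [-16, -14, 17, 27, 38, 43] -> [43, 38, 27, 17, -14, -16]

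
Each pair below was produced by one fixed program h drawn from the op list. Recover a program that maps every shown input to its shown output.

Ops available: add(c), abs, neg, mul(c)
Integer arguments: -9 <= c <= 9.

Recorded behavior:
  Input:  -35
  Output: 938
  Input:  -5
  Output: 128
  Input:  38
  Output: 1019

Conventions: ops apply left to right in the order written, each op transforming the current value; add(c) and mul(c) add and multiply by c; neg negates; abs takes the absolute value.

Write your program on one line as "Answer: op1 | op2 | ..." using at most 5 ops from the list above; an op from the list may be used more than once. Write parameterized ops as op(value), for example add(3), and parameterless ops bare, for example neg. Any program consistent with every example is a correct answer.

mul(3) | mul(-9) | abs | add(-7)

Check, running the answer program on each example:
  -35 -> -105 -> 945 -> 945 -> 938
  -5 -> -15 -> 135 -> 135 -> 128
  38 -> 114 -> -1026 -> 1026 -> 1019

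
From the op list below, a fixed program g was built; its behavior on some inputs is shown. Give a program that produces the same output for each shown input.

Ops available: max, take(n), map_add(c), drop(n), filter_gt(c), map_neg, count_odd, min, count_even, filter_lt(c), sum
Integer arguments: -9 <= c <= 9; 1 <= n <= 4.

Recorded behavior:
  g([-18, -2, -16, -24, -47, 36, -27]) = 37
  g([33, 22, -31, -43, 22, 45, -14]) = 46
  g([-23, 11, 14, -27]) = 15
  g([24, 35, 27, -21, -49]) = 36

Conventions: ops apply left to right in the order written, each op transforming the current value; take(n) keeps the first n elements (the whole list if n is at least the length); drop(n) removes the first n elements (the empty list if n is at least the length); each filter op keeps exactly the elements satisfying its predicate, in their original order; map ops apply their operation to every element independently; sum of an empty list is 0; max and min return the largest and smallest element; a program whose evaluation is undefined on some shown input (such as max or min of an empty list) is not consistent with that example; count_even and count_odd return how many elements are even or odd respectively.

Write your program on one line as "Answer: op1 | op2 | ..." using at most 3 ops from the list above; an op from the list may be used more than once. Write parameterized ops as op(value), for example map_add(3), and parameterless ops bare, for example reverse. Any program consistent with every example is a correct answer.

map_add(1) | max

Check, running the answer program on each example:
  [-18, -2, -16, -24, -47, 36, -27] -> [-17, -1, -15, -23, -46, 37, -26] -> 37
  [33, 22, -31, -43, 22, 45, -14] -> [34, 23, -30, -42, 23, 46, -13] -> 46
  [-23, 11, 14, -27] -> [-22, 12, 15, -26] -> 15
  [24, 35, 27, -21, -49] -> [25, 36, 28, -20, -48] -> 36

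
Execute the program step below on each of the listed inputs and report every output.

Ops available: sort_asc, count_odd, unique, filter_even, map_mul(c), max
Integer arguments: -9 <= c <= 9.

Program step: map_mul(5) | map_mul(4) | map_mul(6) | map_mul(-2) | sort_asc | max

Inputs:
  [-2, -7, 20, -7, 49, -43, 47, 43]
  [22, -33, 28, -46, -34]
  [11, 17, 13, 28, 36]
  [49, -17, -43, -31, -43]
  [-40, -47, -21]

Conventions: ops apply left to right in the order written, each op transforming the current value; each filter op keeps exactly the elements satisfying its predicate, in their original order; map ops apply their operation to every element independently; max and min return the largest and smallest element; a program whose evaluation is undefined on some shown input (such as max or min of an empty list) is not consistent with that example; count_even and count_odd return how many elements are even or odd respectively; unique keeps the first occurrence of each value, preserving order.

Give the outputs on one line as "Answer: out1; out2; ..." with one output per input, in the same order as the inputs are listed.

Execution, op by op:
  [-2, -7, 20, -7, 49, -43, 47, 43] -> [-10, -35, 100, -35, 245, -215, 235, 215] -> [-40, -140, 400, -140, 980, -860, 940, 860] -> [-240, -840, 2400, -840, 5880, -5160, 5640, 5160] -> [480, 1680, -4800, 1680, -11760, 10320, -11280, -10320] -> [-11760, -11280, -10320, -4800, 480, 1680, 1680, 10320] -> 10320
  [22, -33, 28, -46, -34] -> [110, -165, 140, -230, -170] -> [440, -660, 560, -920, -680] -> [2640, -3960, 3360, -5520, -4080] -> [-5280, 7920, -6720, 11040, 8160] -> [-6720, -5280, 7920, 8160, 11040] -> 11040
  [11, 17, 13, 28, 36] -> [55, 85, 65, 140, 180] -> [220, 340, 260, 560, 720] -> [1320, 2040, 1560, 3360, 4320] -> [-2640, -4080, -3120, -6720, -8640] -> [-8640, -6720, -4080, -3120, -2640] -> -2640
  [49, -17, -43, -31, -43] -> [245, -85, -215, -155, -215] -> [980, -340, -860, -620, -860] -> [5880, -2040, -5160, -3720, -5160] -> [-11760, 4080, 10320, 7440, 10320] -> [-11760, 4080, 7440, 10320, 10320] -> 10320
  [-40, -47, -21] -> [-200, -235, -105] -> [-800, -940, -420] -> [-4800, -5640, -2520] -> [9600, 11280, 5040] -> [5040, 9600, 11280] -> 11280

10320; 11040; -2640; 10320; 11280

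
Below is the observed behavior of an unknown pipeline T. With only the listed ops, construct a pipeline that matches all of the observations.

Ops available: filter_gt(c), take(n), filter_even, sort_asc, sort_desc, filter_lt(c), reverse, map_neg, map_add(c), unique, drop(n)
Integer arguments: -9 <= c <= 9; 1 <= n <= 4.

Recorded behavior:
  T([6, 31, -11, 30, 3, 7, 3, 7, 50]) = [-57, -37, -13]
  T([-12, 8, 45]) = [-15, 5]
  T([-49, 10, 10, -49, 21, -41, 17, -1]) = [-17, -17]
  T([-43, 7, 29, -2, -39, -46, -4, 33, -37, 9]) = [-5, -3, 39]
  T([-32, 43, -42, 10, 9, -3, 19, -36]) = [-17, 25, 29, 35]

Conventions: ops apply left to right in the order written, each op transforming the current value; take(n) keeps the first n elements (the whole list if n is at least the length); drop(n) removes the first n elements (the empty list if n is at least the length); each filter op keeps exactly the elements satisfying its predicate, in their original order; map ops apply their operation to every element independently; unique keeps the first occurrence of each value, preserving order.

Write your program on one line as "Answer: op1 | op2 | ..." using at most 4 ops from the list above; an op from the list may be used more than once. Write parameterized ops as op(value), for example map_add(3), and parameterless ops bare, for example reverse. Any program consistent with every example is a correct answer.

filter_even | map_add(7) | sort_desc | map_neg

Check, running the answer program on each example:
  [6, 31, -11, 30, 3, 7, 3, 7, 50] -> [6, 30, 50] -> [13, 37, 57] -> [57, 37, 13] -> [-57, -37, -13]
  [-12, 8, 45] -> [-12, 8] -> [-5, 15] -> [15, -5] -> [-15, 5]
  [-49, 10, 10, -49, 21, -41, 17, -1] -> [10, 10] -> [17, 17] -> [17, 17] -> [-17, -17]
  [-43, 7, 29, -2, -39, -46, -4, 33, -37, 9] -> [-2, -46, -4] -> [5, -39, 3] -> [5, 3, -39] -> [-5, -3, 39]
  [-32, 43, -42, 10, 9, -3, 19, -36] -> [-32, -42, 10, -36] -> [-25, -35, 17, -29] -> [17, -25, -29, -35] -> [-17, 25, 29, 35]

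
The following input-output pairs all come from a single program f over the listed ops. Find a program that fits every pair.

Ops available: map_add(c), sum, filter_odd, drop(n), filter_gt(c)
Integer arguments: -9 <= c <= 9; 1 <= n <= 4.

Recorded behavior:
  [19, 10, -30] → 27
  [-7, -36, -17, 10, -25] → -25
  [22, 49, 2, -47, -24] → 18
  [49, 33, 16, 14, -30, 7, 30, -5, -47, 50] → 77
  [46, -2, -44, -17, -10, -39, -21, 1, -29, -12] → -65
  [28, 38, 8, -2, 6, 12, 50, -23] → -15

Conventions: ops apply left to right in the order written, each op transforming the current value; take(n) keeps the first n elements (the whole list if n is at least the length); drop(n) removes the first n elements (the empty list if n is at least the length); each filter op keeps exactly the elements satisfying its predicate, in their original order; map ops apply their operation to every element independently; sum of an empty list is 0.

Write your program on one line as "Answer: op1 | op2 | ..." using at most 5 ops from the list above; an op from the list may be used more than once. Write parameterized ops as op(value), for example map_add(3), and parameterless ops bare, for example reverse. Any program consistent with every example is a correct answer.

map_add(3) | map_add(5) | filter_odd | sum

Check, running the answer program on each example:
  [19, 10, -30] -> [22, 13, -27] -> [27, 18, -22] -> [27] -> 27
  [-7, -36, -17, 10, -25] -> [-4, -33, -14, 13, -22] -> [1, -28, -9, 18, -17] -> [1, -9, -17] -> -25
  [22, 49, 2, -47, -24] -> [25, 52, 5, -44, -21] -> [30, 57, 10, -39, -16] -> [57, -39] -> 18
  [49, 33, 16, 14, -30, 7, 30, -5, -47, 50] -> [52, 36, 19, 17, -27, 10, 33, -2, -44, 53] -> [57, 41, 24, 22, -22, 15, 38, 3, -39, 58] -> [57, 41, 15, 3, -39] -> 77
  [46, -2, -44, -17, -10, -39, -21, 1, -29, -12] -> [49, 1, -41, -14, -7, -36, -18, 4, -26, -9] -> [54, 6, -36, -9, -2, -31, -13, 9, -21, -4] -> [-9, -31, -13, 9, -21] -> -65
  [28, 38, 8, -2, 6, 12, 50, -23] -> [31, 41, 11, 1, 9, 15, 53, -20] -> [36, 46, 16, 6, 14, 20, 58, -15] -> [-15] -> -15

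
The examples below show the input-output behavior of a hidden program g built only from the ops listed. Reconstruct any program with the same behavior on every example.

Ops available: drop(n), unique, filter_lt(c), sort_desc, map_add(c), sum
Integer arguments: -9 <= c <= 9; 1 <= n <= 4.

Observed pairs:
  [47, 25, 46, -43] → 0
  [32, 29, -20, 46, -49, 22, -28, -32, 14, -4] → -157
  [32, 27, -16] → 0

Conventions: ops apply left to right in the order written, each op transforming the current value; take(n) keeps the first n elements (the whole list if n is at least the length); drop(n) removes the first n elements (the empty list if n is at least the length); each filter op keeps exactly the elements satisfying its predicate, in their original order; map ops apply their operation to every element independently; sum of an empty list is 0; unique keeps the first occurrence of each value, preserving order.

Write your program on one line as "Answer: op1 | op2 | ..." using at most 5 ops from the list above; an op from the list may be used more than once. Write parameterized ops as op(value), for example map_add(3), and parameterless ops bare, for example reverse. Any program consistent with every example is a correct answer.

map_add(-3) | filter_lt(1) | map_add(-8) | drop(1) | sum

Check, running the answer program on each example:
  [47, 25, 46, -43] -> [44, 22, 43, -46] -> [-46] -> [-54] -> [] -> 0
  [32, 29, -20, 46, -49, 22, -28, -32, 14, -4] -> [29, 26, -23, 43, -52, 19, -31, -35, 11, -7] -> [-23, -52, -31, -35, -7] -> [-31, -60, -39, -43, -15] -> [-60, -39, -43, -15] -> -157
  [32, 27, -16] -> [29, 24, -19] -> [-19] -> [-27] -> [] -> 0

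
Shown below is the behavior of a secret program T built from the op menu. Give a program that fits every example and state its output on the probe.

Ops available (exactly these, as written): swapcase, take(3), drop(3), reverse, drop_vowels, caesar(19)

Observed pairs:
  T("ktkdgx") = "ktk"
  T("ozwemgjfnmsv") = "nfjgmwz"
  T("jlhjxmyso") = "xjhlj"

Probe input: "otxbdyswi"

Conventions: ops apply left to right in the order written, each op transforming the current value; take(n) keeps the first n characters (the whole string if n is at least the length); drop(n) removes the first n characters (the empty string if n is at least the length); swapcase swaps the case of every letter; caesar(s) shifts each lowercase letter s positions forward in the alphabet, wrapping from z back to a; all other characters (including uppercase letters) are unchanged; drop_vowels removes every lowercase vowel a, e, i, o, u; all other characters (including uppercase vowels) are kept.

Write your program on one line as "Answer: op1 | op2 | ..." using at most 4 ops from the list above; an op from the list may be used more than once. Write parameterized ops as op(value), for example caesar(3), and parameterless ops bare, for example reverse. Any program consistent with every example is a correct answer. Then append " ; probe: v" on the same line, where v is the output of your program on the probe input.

drop_vowels | reverse | drop(3) ; probe: "dbxt"

Check, running the answer program on each example:
  "ktkdgx" -> "ktkdgx" -> "xgdktk" -> "ktk"
  "ozwemgjfnmsv" -> "zwmgjfnmsv" -> "vsmnfjgmwz" -> "nfjgmwz"
  "jlhjxmyso" -> "jlhjxmys" -> "symxjhlj" -> "xjhlj"
  probe: "otxbdyswi" -> "txbdysw" -> "wsydbxt" -> "dbxt"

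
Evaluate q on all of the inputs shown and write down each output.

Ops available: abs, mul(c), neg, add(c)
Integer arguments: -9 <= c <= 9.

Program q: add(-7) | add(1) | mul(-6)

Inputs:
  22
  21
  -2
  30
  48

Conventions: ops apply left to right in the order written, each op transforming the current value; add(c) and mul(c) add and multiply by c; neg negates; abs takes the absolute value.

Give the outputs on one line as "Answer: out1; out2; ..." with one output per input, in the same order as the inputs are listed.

Execution, op by op:
  22 -> 15 -> 16 -> -96
  21 -> 14 -> 15 -> -90
  -2 -> -9 -> -8 -> 48
  30 -> 23 -> 24 -> -144
  48 -> 41 -> 42 -> -252

-96; -90; 48; -144; -252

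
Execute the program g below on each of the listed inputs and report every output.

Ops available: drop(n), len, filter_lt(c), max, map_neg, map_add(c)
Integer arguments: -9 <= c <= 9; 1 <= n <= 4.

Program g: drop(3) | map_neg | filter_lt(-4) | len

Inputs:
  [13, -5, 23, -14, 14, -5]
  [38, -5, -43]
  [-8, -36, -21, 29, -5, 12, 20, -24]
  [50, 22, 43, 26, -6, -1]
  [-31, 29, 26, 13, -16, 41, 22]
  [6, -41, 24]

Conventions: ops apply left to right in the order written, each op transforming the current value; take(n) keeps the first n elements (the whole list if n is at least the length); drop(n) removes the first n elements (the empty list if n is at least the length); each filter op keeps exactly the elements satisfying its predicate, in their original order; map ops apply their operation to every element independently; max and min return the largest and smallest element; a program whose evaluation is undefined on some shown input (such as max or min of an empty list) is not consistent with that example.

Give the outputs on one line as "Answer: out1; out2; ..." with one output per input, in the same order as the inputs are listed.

1; 0; 3; 1; 3; 0

Execution, op by op:
  [13, -5, 23, -14, 14, -5] -> [-14, 14, -5] -> [14, -14, 5] -> [-14] -> 1
  [38, -5, -43] -> [] -> [] -> [] -> 0
  [-8, -36, -21, 29, -5, 12, 20, -24] -> [29, -5, 12, 20, -24] -> [-29, 5, -12, -20, 24] -> [-29, -12, -20] -> 3
  [50, 22, 43, 26, -6, -1] -> [26, -6, -1] -> [-26, 6, 1] -> [-26] -> 1
  [-31, 29, 26, 13, -16, 41, 22] -> [13, -16, 41, 22] -> [-13, 16, -41, -22] -> [-13, -41, -22] -> 3
  [6, -41, 24] -> [] -> [] -> [] -> 0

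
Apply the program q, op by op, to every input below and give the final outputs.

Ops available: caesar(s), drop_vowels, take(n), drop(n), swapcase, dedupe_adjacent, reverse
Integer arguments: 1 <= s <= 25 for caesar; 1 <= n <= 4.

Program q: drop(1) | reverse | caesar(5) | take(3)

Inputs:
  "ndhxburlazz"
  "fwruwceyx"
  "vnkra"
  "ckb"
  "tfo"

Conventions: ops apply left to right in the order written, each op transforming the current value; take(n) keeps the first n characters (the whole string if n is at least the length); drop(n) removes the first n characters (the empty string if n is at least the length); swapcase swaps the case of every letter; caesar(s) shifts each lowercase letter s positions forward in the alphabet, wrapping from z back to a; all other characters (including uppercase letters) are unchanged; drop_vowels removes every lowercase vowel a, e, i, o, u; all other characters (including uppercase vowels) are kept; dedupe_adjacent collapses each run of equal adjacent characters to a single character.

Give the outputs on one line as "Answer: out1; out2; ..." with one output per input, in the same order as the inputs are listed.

"eef"; "cdj"; "fwp"; "gp"; "tk"

Execution, op by op:
  "ndhxburlazz" -> "dhxburlazz" -> "zzalrubxhd" -> "eefqwzgcmi" -> "eef"
  "fwruwceyx" -> "wruwceyx" -> "xyecwurw" -> "cdjhbzwb" -> "cdj"
  "vnkra" -> "nkra" -> "arkn" -> "fwps" -> "fwp"
  "ckb" -> "kb" -> "bk" -> "gp" -> "gp"
  "tfo" -> "fo" -> "of" -> "tk" -> "tk"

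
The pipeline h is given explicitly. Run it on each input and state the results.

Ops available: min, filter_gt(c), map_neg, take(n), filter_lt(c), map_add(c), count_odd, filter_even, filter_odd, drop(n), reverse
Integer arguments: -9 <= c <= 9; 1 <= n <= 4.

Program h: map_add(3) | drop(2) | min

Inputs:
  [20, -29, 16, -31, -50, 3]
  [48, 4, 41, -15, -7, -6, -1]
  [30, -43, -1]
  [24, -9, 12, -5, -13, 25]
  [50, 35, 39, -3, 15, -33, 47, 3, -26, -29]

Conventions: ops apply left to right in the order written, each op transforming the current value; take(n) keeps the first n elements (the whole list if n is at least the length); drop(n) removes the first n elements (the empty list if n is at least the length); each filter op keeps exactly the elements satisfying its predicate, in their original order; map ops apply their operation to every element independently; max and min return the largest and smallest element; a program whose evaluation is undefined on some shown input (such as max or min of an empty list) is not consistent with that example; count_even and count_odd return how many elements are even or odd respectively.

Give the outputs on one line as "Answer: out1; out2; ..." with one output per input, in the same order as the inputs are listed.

-47; -12; 2; -10; -30

Execution, op by op:
  [20, -29, 16, -31, -50, 3] -> [23, -26, 19, -28, -47, 6] -> [19, -28, -47, 6] -> -47
  [48, 4, 41, -15, -7, -6, -1] -> [51, 7, 44, -12, -4, -3, 2] -> [44, -12, -4, -3, 2] -> -12
  [30, -43, -1] -> [33, -40, 2] -> [2] -> 2
  [24, -9, 12, -5, -13, 25] -> [27, -6, 15, -2, -10, 28] -> [15, -2, -10, 28] -> -10
  [50, 35, 39, -3, 15, -33, 47, 3, -26, -29] -> [53, 38, 42, 0, 18, -30, 50, 6, -23, -26] -> [42, 0, 18, -30, 50, 6, -23, -26] -> -30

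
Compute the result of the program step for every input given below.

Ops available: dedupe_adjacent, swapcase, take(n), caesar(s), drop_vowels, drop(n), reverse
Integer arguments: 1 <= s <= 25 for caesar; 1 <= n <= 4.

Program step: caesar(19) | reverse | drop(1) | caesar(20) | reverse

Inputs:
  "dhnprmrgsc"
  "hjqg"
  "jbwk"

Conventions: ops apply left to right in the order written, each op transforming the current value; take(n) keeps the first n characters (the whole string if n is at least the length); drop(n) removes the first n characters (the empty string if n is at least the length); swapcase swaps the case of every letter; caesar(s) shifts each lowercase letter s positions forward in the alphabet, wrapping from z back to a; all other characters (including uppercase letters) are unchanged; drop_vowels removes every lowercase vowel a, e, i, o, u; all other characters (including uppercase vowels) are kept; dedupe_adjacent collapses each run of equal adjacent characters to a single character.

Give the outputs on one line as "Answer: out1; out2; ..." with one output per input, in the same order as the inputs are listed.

Execution, op by op:
  "dhnprmrgsc" -> "wagikfkzlv" -> "vlzkfkigaw" -> "lzkfkigaw" -> "ftezecauq" -> "quacezetf"
  "hjqg" -> "acjz" -> "zjca" -> "jca" -> "dwu" -> "uwd"
  "jbwk" -> "cupd" -> "dpuc" -> "puc" -> "jow" -> "woj"

"quacezetf"; "uwd"; "woj"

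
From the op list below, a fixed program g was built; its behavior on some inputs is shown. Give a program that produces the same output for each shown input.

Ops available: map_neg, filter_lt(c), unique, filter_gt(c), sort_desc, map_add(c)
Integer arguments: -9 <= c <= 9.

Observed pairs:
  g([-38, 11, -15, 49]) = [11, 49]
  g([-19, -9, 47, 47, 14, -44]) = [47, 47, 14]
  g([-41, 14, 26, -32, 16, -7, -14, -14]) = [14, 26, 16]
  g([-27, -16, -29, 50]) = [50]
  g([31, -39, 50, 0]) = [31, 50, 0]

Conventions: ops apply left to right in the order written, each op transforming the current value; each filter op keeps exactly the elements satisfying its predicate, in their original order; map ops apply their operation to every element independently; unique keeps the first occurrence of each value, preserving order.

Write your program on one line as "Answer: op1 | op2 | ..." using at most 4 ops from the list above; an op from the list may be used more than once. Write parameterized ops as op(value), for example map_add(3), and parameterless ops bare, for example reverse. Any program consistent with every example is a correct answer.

filter_gt(-9) | map_neg | filter_lt(1) | map_neg

Check, running the answer program on each example:
  [-38, 11, -15, 49] -> [11, 49] -> [-11, -49] -> [-11, -49] -> [11, 49]
  [-19, -9, 47, 47, 14, -44] -> [47, 47, 14] -> [-47, -47, -14] -> [-47, -47, -14] -> [47, 47, 14]
  [-41, 14, 26, -32, 16, -7, -14, -14] -> [14, 26, 16, -7] -> [-14, -26, -16, 7] -> [-14, -26, -16] -> [14, 26, 16]
  [-27, -16, -29, 50] -> [50] -> [-50] -> [-50] -> [50]
  [31, -39, 50, 0] -> [31, 50, 0] -> [-31, -50, 0] -> [-31, -50, 0] -> [31, 50, 0]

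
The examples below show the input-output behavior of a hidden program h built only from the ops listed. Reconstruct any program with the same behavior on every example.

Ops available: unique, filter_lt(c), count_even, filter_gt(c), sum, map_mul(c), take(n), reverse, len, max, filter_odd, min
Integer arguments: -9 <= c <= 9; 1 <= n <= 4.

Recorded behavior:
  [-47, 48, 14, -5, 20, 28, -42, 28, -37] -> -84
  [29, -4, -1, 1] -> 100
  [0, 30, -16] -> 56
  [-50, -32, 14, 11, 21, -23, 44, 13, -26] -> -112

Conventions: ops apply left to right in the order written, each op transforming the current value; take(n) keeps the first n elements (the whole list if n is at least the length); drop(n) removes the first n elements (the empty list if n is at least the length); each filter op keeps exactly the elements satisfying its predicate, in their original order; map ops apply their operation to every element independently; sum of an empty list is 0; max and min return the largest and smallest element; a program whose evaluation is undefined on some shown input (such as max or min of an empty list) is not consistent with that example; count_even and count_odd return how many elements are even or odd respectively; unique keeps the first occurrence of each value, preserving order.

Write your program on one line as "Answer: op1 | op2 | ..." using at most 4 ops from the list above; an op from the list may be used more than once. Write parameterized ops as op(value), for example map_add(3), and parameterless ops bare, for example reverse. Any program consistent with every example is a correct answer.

unique | reverse | map_mul(4) | sum

Check, running the answer program on each example:
  [-47, 48, 14, -5, 20, 28, -42, 28, -37] -> [-47, 48, 14, -5, 20, 28, -42, -37] -> [-37, -42, 28, 20, -5, 14, 48, -47] -> [-148, -168, 112, 80, -20, 56, 192, -188] -> -84
  [29, -4, -1, 1] -> [29, -4, -1, 1] -> [1, -1, -4, 29] -> [4, -4, -16, 116] -> 100
  [0, 30, -16] -> [0, 30, -16] -> [-16, 30, 0] -> [-64, 120, 0] -> 56
  [-50, -32, 14, 11, 21, -23, 44, 13, -26] -> [-50, -32, 14, 11, 21, -23, 44, 13, -26] -> [-26, 13, 44, -23, 21, 11, 14, -32, -50] -> [-104, 52, 176, -92, 84, 44, 56, -128, -200] -> -112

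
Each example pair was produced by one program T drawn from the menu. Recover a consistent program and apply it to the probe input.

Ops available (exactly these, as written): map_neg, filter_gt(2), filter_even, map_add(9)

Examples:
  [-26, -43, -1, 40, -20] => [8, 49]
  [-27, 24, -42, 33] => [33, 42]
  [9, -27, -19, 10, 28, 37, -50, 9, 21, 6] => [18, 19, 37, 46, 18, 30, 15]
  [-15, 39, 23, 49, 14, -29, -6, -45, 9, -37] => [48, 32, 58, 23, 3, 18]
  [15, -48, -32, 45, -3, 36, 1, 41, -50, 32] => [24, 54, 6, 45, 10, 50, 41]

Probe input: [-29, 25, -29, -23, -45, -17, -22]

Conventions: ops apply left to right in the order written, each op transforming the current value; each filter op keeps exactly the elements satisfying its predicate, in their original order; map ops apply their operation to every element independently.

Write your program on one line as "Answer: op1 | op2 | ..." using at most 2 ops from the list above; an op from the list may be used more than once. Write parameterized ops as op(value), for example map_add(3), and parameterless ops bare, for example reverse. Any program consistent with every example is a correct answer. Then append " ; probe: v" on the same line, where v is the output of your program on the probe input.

map_add(9) | filter_gt(2) ; probe: [34]

Check, running the answer program on each example:
  [-26, -43, -1, 40, -20] -> [-17, -34, 8, 49, -11] -> [8, 49]
  [-27, 24, -42, 33] -> [-18, 33, -33, 42] -> [33, 42]
  [9, -27, -19, 10, 28, 37, -50, 9, 21, 6] -> [18, -18, -10, 19, 37, 46, -41, 18, 30, 15] -> [18, 19, 37, 46, 18, 30, 15]
  [-15, 39, 23, 49, 14, -29, -6, -45, 9, -37] -> [-6, 48, 32, 58, 23, -20, 3, -36, 18, -28] -> [48, 32, 58, 23, 3, 18]
  [15, -48, -32, 45, -3, 36, 1, 41, -50, 32] -> [24, -39, -23, 54, 6, 45, 10, 50, -41, 41] -> [24, 54, 6, 45, 10, 50, 41]
  probe: [-29, 25, -29, -23, -45, -17, -22] -> [-20, 34, -20, -14, -36, -8, -13] -> [34]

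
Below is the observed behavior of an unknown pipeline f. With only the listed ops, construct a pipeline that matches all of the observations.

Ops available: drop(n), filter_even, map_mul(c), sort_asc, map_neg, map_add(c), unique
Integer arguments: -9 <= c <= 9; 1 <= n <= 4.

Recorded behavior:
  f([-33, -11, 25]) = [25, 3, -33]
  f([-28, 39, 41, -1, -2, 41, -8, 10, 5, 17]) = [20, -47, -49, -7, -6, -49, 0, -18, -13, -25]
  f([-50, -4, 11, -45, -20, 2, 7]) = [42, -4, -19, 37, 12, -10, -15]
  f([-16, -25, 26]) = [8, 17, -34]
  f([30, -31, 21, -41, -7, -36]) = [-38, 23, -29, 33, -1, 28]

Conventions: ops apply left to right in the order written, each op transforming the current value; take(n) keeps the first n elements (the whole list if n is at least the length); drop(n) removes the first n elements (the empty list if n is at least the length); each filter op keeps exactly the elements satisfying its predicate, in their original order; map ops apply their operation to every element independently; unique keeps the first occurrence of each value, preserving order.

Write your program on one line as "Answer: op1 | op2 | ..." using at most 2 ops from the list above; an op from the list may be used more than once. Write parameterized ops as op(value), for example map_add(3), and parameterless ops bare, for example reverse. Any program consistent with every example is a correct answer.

map_add(8) | map_neg

Check, running the answer program on each example:
  [-33, -11, 25] -> [-25, -3, 33] -> [25, 3, -33]
  [-28, 39, 41, -1, -2, 41, -8, 10, 5, 17] -> [-20, 47, 49, 7, 6, 49, 0, 18, 13, 25] -> [20, -47, -49, -7, -6, -49, 0, -18, -13, -25]
  [-50, -4, 11, -45, -20, 2, 7] -> [-42, 4, 19, -37, -12, 10, 15] -> [42, -4, -19, 37, 12, -10, -15]
  [-16, -25, 26] -> [-8, -17, 34] -> [8, 17, -34]
  [30, -31, 21, -41, -7, -36] -> [38, -23, 29, -33, 1, -28] -> [-38, 23, -29, 33, -1, 28]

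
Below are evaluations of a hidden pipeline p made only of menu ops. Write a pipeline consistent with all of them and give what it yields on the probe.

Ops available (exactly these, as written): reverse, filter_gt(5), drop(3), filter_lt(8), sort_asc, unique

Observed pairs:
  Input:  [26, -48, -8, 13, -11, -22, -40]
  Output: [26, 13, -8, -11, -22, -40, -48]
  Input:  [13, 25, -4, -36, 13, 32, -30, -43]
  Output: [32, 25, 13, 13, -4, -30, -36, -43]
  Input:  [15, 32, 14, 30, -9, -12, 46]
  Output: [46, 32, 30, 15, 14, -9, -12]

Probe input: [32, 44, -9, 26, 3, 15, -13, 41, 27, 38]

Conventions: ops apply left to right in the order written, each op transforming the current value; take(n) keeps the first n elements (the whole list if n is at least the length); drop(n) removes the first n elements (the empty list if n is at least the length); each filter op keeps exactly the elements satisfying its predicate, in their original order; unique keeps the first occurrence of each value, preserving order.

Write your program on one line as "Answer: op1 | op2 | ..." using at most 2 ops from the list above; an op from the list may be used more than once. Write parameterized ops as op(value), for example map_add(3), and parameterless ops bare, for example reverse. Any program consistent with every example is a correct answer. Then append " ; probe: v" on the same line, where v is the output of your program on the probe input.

sort_asc | reverse ; probe: [44, 41, 38, 32, 27, 26, 15, 3, -9, -13]

Check, running the answer program on each example:
  [26, -48, -8, 13, -11, -22, -40] -> [-48, -40, -22, -11, -8, 13, 26] -> [26, 13, -8, -11, -22, -40, -48]
  [13, 25, -4, -36, 13, 32, -30, -43] -> [-43, -36, -30, -4, 13, 13, 25, 32] -> [32, 25, 13, 13, -4, -30, -36, -43]
  [15, 32, 14, 30, -9, -12, 46] -> [-12, -9, 14, 15, 30, 32, 46] -> [46, 32, 30, 15, 14, -9, -12]
  probe: [32, 44, -9, 26, 3, 15, -13, 41, 27, 38] -> [-13, -9, 3, 15, 26, 27, 32, 38, 41, 44] -> [44, 41, 38, 32, 27, 26, 15, 3, -9, -13]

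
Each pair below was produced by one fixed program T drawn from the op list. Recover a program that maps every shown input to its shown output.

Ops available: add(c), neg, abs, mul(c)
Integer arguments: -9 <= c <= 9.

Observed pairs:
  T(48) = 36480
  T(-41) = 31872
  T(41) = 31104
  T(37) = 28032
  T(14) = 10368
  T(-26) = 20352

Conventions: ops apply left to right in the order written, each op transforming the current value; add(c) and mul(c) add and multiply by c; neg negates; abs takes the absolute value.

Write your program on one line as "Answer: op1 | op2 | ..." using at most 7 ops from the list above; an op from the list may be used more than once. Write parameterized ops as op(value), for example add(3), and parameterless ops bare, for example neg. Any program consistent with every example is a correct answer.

mul(-4) | add(2) | abs | mul(3) | mul(-8) | mul(-8)

Check, running the answer program on each example:
  48 -> -192 -> -190 -> 190 -> 570 -> -4560 -> 36480
  -41 -> 164 -> 166 -> 166 -> 498 -> -3984 -> 31872
  41 -> -164 -> -162 -> 162 -> 486 -> -3888 -> 31104
  37 -> -148 -> -146 -> 146 -> 438 -> -3504 -> 28032
  14 -> -56 -> -54 -> 54 -> 162 -> -1296 -> 10368
  -26 -> 104 -> 106 -> 106 -> 318 -> -2544 -> 20352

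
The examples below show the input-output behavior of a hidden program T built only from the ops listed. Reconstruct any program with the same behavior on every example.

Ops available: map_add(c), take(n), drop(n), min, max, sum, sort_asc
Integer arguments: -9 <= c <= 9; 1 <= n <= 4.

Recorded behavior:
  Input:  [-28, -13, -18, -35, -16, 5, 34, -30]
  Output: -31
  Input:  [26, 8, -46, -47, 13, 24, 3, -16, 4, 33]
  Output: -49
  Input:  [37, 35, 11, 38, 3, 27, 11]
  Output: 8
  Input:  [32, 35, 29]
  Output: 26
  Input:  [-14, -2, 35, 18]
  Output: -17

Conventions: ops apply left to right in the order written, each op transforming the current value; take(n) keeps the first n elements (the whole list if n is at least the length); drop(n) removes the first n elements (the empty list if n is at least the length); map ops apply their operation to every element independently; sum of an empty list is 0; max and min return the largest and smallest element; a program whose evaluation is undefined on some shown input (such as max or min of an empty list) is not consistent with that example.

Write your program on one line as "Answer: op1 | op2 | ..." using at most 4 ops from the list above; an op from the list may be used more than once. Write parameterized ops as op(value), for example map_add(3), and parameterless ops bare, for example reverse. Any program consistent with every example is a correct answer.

map_add(2) | take(3) | map_add(-5) | min

Check, running the answer program on each example:
  [-28, -13, -18, -35, -16, 5, 34, -30] -> [-26, -11, -16, -33, -14, 7, 36, -28] -> [-26, -11, -16] -> [-31, -16, -21] -> -31
  [26, 8, -46, -47, 13, 24, 3, -16, 4, 33] -> [28, 10, -44, -45, 15, 26, 5, -14, 6, 35] -> [28, 10, -44] -> [23, 5, -49] -> -49
  [37, 35, 11, 38, 3, 27, 11] -> [39, 37, 13, 40, 5, 29, 13] -> [39, 37, 13] -> [34, 32, 8] -> 8
  [32, 35, 29] -> [34, 37, 31] -> [34, 37, 31] -> [29, 32, 26] -> 26
  [-14, -2, 35, 18] -> [-12, 0, 37, 20] -> [-12, 0, 37] -> [-17, -5, 32] -> -17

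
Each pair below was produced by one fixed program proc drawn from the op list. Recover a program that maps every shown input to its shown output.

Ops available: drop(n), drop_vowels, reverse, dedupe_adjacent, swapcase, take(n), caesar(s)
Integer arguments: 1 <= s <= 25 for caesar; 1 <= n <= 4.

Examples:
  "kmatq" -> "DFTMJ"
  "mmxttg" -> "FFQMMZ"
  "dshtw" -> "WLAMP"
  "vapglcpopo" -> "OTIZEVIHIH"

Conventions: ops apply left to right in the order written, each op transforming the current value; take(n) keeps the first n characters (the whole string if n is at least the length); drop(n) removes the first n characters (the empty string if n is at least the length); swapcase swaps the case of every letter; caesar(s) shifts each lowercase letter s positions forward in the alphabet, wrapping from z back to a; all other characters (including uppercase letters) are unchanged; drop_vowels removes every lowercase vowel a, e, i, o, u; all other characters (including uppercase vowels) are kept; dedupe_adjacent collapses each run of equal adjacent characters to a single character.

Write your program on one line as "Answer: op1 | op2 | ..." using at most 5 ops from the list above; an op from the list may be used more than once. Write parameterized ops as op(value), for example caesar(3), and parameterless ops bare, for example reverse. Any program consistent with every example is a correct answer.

caesar(22) | reverse | caesar(23) | swapcase | reverse

Check, running the answer program on each example:
  "kmatq" -> "giwpm" -> "mpwig" -> "jmtfd" -> "JMTFD" -> "DFTMJ"
  "mmxttg" -> "iitppc" -> "cpptii" -> "zmmqff" -> "ZMMQFF" -> "FFQMMZ"
  "dshtw" -> "zodps" -> "spdoz" -> "pmalw" -> "PMALW" -> "WLAMP"
  "vapglcpopo" -> "rwlchylklk" -> "klklyhclwr" -> "hihivezito" -> "HIHIVEZITO" -> "OTIZEVIHIH"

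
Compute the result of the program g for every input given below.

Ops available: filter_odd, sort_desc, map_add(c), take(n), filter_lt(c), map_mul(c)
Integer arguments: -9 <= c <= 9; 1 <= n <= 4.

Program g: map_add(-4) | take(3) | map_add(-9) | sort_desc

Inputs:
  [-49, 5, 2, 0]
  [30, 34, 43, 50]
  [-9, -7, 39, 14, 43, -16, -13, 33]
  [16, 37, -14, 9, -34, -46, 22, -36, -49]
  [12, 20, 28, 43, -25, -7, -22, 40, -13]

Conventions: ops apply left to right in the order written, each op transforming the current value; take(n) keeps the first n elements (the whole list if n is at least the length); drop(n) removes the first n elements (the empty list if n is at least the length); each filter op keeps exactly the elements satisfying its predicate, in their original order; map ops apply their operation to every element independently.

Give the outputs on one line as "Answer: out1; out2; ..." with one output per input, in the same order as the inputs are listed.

[-8, -11, -62]; [30, 21, 17]; [26, -20, -22]; [24, 3, -27]; [15, 7, -1]

Execution, op by op:
  [-49, 5, 2, 0] -> [-53, 1, -2, -4] -> [-53, 1, -2] -> [-62, -8, -11] -> [-8, -11, -62]
  [30, 34, 43, 50] -> [26, 30, 39, 46] -> [26, 30, 39] -> [17, 21, 30] -> [30, 21, 17]
  [-9, -7, 39, 14, 43, -16, -13, 33] -> [-13, -11, 35, 10, 39, -20, -17, 29] -> [-13, -11, 35] -> [-22, -20, 26] -> [26, -20, -22]
  [16, 37, -14, 9, -34, -46, 22, -36, -49] -> [12, 33, -18, 5, -38, -50, 18, -40, -53] -> [12, 33, -18] -> [3, 24, -27] -> [24, 3, -27]
  [12, 20, 28, 43, -25, -7, -22, 40, -13] -> [8, 16, 24, 39, -29, -11, -26, 36, -17] -> [8, 16, 24] -> [-1, 7, 15] -> [15, 7, -1]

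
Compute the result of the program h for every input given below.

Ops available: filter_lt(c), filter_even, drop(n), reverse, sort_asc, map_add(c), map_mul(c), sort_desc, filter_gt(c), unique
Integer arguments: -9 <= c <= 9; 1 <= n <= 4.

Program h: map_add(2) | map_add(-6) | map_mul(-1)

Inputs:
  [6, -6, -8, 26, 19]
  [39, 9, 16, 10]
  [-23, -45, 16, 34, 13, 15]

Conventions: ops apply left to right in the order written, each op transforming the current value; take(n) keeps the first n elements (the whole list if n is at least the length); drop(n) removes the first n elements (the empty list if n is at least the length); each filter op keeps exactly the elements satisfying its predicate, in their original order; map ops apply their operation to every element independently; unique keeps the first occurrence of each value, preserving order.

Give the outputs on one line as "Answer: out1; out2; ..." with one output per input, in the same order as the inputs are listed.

Execution, op by op:
  [6, -6, -8, 26, 19] -> [8, -4, -6, 28, 21] -> [2, -10, -12, 22, 15] -> [-2, 10, 12, -22, -15]
  [39, 9, 16, 10] -> [41, 11, 18, 12] -> [35, 5, 12, 6] -> [-35, -5, -12, -6]
  [-23, -45, 16, 34, 13, 15] -> [-21, -43, 18, 36, 15, 17] -> [-27, -49, 12, 30, 9, 11] -> [27, 49, -12, -30, -9, -11]

[-2, 10, 12, -22, -15]; [-35, -5, -12, -6]; [27, 49, -12, -30, -9, -11]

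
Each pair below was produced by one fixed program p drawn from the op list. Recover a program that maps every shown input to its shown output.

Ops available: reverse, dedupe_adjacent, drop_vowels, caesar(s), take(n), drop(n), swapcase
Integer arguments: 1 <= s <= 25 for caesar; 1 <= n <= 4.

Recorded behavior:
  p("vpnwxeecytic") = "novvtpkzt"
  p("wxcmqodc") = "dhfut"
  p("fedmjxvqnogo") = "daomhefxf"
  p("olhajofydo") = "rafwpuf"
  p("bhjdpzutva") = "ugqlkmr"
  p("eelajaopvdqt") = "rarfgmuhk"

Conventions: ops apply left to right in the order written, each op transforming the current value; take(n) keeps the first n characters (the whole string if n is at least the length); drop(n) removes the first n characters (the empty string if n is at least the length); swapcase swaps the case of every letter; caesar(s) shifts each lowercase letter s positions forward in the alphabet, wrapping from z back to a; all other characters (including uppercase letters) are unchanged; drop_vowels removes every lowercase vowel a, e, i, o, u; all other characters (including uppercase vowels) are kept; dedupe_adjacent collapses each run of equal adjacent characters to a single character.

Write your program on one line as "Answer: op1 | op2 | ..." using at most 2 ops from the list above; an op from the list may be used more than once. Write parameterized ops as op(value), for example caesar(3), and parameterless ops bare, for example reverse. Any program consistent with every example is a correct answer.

caesar(17) | drop(3)

Check, running the answer program on each example:
  "vpnwxeecytic" -> "mgenovvtpkzt" -> "novvtpkzt"
  "wxcmqodc" -> "notdhfut" -> "dhfut"
  "fedmjxvqnogo" -> "wvudaomhefxf" -> "daomhefxf"
  "olhajofydo" -> "fcyrafwpuf" -> "rafwpuf"
  "bhjdpzutva" -> "syaugqlkmr" -> "ugqlkmr"
  "eelajaopvdqt" -> "vvcrarfgmuhk" -> "rarfgmuhk"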